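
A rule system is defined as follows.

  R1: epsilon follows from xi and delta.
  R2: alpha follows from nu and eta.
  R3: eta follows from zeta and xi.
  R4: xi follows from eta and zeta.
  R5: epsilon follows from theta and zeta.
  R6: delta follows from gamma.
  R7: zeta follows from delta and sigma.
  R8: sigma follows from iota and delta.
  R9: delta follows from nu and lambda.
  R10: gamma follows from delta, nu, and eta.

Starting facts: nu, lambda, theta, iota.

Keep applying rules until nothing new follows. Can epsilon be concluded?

From nu and lambda, R9 gives delta.
From iota and delta, R8 gives sigma.
delta and sigma hold, so zeta follows (R7).
theta and zeta hold, so epsilon follows (R5).

Yes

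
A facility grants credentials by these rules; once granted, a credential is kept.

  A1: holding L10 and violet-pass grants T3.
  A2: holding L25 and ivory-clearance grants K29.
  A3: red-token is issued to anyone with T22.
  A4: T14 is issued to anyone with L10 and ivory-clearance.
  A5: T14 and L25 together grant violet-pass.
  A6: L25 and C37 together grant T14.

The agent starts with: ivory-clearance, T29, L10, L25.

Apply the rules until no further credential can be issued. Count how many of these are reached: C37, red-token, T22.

No rule produces C37, and it is not given.
red-token would need T22 (A3), but T22 is never granted.
No rule produces T22, and it is not given.
None of the 3 are reached.

0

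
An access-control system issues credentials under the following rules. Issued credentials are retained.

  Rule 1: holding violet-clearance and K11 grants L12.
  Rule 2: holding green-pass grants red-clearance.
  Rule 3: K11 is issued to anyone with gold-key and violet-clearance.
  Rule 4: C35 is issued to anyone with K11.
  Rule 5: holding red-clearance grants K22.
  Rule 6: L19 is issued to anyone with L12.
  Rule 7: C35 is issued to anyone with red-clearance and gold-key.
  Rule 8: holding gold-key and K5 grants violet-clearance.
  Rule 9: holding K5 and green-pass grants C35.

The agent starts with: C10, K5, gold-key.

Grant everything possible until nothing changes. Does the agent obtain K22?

No

K22 would need red-clearance (Rule 5), but red-clearance is never granted.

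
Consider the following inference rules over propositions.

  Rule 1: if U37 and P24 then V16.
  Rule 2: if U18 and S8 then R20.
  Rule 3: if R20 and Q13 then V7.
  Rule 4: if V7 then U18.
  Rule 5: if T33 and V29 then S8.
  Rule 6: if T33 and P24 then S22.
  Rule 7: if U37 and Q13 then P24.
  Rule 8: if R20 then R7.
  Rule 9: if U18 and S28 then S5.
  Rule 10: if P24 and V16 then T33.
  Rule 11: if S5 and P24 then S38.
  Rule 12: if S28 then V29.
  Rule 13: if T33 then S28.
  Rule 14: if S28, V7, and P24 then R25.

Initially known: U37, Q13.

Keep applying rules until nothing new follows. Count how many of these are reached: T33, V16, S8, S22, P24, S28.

U37 and Q13 hold, so P24 follows (Rule 7).
From U37 and P24, Rule 1 gives V16.
P24 and V16 hold, so T33 follows (Rule 10).
From T33, Rule 13 gives S28.
From T33 and P24, Rule 6 gives S22.
From S28, Rule 12 gives V29.
T33 and V29 hold, so S8 follows (Rule 5).
T33: reached.
V16: reached.
S8: reached.
S22: reached.
P24: reached.
S28: reached.
All 6 are reached.

6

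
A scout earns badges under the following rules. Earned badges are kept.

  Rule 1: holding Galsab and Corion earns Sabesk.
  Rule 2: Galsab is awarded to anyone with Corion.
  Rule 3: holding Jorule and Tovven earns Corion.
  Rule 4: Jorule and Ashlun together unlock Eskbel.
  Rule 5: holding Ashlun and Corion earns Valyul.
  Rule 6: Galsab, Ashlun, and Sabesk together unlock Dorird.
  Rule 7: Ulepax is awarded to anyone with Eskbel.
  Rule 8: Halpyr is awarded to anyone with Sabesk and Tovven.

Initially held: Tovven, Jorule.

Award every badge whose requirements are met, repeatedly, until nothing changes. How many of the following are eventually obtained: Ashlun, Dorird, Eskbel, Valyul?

0

No rule produces Ashlun, and it is not given.
Dorird would need Galsab, Ashlun, and Sabesk (Rule 6), but Ashlun is never earned.
Eskbel would need Jorule and Ashlun (Rule 4), but Ashlun is never earned.
Valyul would need Ashlun and Corion (Rule 5), but Ashlun is never earned.
None of the 4 are reached.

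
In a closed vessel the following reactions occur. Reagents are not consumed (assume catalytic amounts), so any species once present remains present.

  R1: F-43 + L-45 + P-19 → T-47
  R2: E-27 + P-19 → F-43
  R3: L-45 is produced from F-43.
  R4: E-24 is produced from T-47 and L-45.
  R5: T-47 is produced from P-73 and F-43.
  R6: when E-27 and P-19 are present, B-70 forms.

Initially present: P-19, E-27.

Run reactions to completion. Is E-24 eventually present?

Yes

E-27 and P-19 present → F-43 forms (R2).
F-43 present → L-45 forms (R3).
F-43, L-45, and P-19 present → T-47 forms (R1).
T-47 and L-45 present → E-24 forms (R4).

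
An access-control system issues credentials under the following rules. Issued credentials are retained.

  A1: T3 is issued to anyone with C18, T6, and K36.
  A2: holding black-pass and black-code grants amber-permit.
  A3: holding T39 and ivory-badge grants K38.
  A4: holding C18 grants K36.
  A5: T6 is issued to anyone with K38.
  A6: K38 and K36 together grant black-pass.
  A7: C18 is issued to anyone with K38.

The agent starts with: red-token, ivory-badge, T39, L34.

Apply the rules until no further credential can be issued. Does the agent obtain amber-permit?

amber-permit would need black-pass and black-code (A2), but black-code is never granted.

No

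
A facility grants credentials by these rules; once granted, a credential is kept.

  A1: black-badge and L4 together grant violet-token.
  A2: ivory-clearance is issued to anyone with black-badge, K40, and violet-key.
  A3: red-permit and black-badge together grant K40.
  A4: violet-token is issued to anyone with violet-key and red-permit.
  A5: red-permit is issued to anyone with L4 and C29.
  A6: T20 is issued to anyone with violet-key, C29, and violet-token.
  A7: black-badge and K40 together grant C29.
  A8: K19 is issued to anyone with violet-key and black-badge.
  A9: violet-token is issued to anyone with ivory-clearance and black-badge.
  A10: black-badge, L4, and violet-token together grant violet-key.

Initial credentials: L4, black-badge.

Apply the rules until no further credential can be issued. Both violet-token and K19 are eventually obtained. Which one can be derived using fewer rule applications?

violet-token

violet-token: Holding black-badge and L4 grants violet-token (A1). [1 rule application]
K19: Holding black-badge and L4 grants violet-token (A1). Holding black-badge, L4, and violet-token grants violet-key (A10). Holding violet-key and black-badge grants K19 (A8). [3 rule applications]
violet-token needs fewer.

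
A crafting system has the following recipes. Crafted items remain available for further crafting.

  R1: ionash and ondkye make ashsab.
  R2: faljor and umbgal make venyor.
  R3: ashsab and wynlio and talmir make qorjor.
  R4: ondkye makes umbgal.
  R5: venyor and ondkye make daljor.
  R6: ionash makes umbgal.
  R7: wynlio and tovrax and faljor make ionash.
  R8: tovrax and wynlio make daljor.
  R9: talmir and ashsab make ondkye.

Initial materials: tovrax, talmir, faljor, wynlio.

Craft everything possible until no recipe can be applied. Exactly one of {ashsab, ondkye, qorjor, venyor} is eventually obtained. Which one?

Using R7, wynlio, tovrax, and faljor make ionash.
ionash → umbgal (R6).
Using R2, faljor and umbgal make venyor.
qorjor would need ashsab, wynlio, and talmir (R3), but ashsab is never obtained. ondkye would need talmir and ashsab (R9), but ashsab is never obtained. ashsab would need ionash and ondkye (R1), but ondkye is never obtained.

venyor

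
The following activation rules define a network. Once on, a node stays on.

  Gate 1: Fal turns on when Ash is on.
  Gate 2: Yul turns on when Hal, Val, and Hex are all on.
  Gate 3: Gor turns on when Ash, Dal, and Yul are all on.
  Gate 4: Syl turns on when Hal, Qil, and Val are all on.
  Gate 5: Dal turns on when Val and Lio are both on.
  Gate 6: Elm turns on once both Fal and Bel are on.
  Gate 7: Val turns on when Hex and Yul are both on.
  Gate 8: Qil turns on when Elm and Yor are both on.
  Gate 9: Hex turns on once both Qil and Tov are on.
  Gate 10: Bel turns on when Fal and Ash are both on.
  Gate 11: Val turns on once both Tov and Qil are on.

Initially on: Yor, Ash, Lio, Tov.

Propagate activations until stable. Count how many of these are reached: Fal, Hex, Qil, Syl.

Ash is on, so Fal turns on (Gate 1).
Fal and Ash are on, so Bel turns on (Gate 10).
Gate 6: Fal and Bel on → Elm on.
Gate 8: Elm and Yor on → Qil on.
Qil and Tov are on, so Hex turns on (Gate 9).
Fal: reached.
Hex: reached.
Qil: reached.
Syl would need Hal, Qil, and Val (Gate 4), but Hal never turns on.
Reached: Fal, Hex, and Qil — 3 of the 4.

3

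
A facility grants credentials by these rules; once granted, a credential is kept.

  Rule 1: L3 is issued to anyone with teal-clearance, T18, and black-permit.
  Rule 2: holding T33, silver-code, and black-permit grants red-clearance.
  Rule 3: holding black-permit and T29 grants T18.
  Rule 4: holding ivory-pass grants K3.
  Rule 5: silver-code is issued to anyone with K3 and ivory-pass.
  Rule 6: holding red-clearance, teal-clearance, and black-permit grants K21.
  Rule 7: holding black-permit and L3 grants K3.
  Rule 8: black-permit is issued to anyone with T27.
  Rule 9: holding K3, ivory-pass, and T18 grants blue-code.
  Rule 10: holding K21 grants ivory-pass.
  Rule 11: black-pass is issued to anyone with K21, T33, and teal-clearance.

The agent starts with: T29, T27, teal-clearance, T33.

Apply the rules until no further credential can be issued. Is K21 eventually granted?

No

K21 would need red-clearance, teal-clearance, and black-permit (Rule 6), but red-clearance is never granted.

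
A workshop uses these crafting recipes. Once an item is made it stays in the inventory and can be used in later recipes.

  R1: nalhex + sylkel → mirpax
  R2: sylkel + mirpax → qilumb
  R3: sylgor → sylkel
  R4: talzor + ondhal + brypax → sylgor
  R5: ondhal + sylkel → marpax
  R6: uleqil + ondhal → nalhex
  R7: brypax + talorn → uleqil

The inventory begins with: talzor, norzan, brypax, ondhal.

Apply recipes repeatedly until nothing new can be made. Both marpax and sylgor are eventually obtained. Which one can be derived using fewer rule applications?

sylgor: talzor + ondhal + brypax → sylgor (R4). [1 rule application]
marpax: talzor + ondhal + brypax → sylgor (R4). sylgor → sylkel (R3). Using R5, ondhal and sylkel make marpax. [3 rule applications]
sylgor needs fewer.

sylgor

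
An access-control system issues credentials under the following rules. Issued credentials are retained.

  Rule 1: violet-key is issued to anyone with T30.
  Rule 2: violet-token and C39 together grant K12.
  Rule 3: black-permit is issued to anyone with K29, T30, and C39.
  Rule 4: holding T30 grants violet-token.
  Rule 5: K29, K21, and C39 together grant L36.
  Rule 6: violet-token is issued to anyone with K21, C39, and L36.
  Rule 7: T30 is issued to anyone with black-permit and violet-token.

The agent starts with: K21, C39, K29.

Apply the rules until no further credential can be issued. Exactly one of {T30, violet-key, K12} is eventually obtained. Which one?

Holding K29, K21, and C39 grants L36 (Rule 5).
Holding K21, C39, and L36 grants violet-token (Rule 6).
Holding violet-token and C39 grants K12 (Rule 2).
violet-key would need T30 (Rule 1), but T30 is never granted. T30 would need black-permit and violet-token (Rule 7), but black-permit is never granted.

K12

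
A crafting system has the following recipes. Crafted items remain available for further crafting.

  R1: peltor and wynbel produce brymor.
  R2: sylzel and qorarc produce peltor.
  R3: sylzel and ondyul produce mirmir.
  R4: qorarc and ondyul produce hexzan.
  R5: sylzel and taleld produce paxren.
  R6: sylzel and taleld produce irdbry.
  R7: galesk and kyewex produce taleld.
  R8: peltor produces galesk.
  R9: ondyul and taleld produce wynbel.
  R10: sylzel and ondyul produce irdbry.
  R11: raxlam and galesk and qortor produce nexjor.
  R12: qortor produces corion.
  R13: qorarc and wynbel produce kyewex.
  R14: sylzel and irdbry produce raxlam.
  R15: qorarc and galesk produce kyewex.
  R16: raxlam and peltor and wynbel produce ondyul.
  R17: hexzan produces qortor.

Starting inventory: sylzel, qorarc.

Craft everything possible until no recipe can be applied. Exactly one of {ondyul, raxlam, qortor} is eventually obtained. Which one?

sylzel and qorarc → peltor (R2).
peltor → galesk (R8).
qorarc and galesk → kyewex (R15).
Using R7, galesk and kyewex make taleld.
Using R6, sylzel and taleld make irdbry.
Using R14, sylzel and irdbry make raxlam.
ondyul would need raxlam, peltor, and wynbel (R16), but wynbel is never obtained. qortor would need hexzan (R17), but hexzan is never obtained.

raxlam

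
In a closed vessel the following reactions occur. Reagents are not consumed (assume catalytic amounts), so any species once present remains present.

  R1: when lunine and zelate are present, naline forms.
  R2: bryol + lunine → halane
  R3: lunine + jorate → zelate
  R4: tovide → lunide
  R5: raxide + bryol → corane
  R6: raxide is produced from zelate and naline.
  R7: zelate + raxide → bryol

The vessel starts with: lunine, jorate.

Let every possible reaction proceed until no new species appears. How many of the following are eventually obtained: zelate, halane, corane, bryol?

4

lunine and jorate present → zelate forms (R3).
lunine and zelate present → naline forms (R1).
zelate and naline present → raxide forms (R6).
zelate and raxide present → bryol forms (R7).
raxide and bryol present → corane forms (R5).
bryol and lunine present → halane forms (R2).
zelate: reached.
halane: reached.
corane: reached.
bryol: reached.
All 4 are reached.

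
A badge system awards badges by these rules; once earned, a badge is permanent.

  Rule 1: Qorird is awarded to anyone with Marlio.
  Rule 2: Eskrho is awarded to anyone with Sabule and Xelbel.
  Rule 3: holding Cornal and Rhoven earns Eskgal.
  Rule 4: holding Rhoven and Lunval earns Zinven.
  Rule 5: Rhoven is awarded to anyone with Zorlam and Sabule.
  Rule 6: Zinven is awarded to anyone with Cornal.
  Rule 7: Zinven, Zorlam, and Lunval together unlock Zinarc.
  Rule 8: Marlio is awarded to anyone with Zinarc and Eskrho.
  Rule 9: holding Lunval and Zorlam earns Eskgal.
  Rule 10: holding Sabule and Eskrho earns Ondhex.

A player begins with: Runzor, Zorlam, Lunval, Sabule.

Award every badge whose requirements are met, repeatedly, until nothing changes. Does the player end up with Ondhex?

No

Ondhex would need Sabule and Eskrho (Rule 10), but Eskrho is never earned.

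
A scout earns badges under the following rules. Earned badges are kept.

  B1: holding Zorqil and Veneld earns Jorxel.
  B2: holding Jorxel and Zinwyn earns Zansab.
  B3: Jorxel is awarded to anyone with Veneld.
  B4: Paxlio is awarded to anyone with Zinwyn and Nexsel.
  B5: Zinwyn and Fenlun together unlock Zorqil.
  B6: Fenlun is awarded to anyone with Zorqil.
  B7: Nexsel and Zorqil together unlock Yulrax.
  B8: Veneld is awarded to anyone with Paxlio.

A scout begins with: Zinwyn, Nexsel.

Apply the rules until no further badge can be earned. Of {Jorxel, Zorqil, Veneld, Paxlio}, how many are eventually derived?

3

With Zinwyn and Nexsel, Paxlio is earned (B4).
With Paxlio, Veneld is earned (B8).
With Veneld, Jorxel is earned (B3).
Jorxel: reached.
Zorqil would need Zinwyn and Fenlun (B5), but Fenlun is never earned.
Veneld: reached.
Paxlio: reached.
Reached: Jorxel, Veneld, and Paxlio — 3 of the 4.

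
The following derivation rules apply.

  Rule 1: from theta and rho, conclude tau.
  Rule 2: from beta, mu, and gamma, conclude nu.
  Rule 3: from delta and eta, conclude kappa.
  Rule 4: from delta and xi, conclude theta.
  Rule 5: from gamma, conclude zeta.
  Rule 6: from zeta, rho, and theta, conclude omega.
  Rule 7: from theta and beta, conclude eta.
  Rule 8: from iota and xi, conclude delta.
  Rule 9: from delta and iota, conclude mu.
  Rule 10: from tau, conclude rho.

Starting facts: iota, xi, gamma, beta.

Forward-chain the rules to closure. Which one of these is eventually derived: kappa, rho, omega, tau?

iota and xi hold, so delta follows (Rule 8).
delta and xi hold, so theta follows (Rule 4).
From theta and beta, Rule 7 gives eta.
From delta and eta, Rule 3 gives kappa.
omega would need zeta, rho, and theta (Rule 6), but rho is never established. rho would need tau (Rule 10), but tau is never established. tau would need theta and rho (Rule 1), but rho is never established.

kappa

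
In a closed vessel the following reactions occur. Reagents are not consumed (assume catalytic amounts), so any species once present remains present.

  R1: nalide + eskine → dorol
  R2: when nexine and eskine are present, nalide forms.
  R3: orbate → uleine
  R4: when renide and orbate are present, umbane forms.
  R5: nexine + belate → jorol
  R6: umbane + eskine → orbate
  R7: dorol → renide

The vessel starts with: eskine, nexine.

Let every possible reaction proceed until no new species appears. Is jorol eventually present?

jorol would need nexine and belate (R5), but belate never forms.

No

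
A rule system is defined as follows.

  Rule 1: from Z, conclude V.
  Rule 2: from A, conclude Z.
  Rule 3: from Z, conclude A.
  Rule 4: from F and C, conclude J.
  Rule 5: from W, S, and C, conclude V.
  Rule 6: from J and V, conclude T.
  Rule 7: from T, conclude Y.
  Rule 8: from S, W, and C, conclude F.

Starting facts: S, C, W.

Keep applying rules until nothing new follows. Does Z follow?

Z would need A (Rule 2), but A is never established.

No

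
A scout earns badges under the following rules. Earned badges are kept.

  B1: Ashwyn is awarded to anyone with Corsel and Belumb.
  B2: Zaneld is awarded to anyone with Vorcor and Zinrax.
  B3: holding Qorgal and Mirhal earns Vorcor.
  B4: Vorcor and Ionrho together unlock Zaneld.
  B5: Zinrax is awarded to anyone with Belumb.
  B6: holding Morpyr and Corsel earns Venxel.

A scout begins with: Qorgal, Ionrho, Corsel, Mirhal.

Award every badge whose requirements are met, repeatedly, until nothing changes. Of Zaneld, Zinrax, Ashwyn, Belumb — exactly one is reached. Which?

Zaneld

With Qorgal and Mirhal, Vorcor is earned (B3).
With Vorcor and Ionrho, Zaneld is earned (B4).
Zinrax would need Belumb (B5), but Belumb is never earned. No rule produces Belumb, and it is not given. Ashwyn would need Corsel and Belumb (B1), but Belumb is never earned.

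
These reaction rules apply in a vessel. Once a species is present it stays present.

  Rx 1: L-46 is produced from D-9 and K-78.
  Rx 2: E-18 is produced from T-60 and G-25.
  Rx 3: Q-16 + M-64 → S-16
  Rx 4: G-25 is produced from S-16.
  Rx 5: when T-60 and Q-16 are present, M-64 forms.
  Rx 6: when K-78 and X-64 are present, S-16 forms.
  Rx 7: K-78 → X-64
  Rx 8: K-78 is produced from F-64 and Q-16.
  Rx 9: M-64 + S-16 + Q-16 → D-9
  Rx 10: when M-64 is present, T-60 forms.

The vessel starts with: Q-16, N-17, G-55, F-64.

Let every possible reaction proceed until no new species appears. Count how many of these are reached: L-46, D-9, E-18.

0

L-46 would need D-9 and K-78 (Rx 1), but D-9 never forms.
D-9 would need M-64, S-16, and Q-16 (Rx 9), but M-64 never forms.
E-18 would need T-60 and G-25 (Rx 2), but T-60 never forms.
None of the 3 are reached.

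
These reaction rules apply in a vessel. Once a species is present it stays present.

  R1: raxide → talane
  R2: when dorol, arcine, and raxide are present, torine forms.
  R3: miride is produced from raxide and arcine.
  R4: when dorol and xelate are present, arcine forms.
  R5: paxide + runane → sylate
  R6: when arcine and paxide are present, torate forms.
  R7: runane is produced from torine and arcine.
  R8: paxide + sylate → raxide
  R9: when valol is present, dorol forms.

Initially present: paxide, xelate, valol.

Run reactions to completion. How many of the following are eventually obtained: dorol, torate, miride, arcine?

3

valol present → dorol forms (R9).
dorol and xelate present → arcine forms (R4).
arcine and paxide present → torate forms (R6).
dorol: reached.
torate: reached.
miride would need raxide and arcine (R3), but raxide never forms.
arcine: reached.
Reached: dorol, torate, and arcine — 3 of the 4.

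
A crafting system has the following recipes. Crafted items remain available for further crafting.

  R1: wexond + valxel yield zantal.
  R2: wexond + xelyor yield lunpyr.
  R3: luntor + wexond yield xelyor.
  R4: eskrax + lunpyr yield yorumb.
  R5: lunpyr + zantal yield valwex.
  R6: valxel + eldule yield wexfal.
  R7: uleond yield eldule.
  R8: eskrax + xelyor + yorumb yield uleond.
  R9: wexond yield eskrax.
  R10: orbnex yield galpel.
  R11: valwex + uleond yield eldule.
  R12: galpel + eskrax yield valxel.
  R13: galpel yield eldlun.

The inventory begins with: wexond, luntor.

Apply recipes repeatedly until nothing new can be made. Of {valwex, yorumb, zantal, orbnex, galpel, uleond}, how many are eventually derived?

2

luntor + wexond → xelyor (R3).
wexond → eskrax (R9).
Using R2, wexond and xelyor make lunpyr.
Using R4, eskrax and lunpyr make yorumb.
Using R8, eskrax, xelyor, and yorumb make uleond.
valwex would need lunpyr and zantal (R5), but zantal is never obtained.
yorumb: reached.
zantal would need wexond and valxel (R1), but valxel is never obtained.
No rule produces orbnex, and it is not given.
galpel would need orbnex (R10), but orbnex is never obtained.
uleond: reached.
Reached: yorumb and uleond — 2 of the 6.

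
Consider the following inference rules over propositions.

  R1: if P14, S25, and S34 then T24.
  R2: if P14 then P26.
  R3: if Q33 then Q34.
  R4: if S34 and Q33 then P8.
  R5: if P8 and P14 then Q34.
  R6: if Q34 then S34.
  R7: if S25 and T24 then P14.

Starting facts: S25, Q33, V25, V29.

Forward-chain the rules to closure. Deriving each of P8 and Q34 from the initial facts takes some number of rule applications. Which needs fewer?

Q34

Q34: Q33 holds, so Q34 follows (R3). [1 rule application]
P8: Q33 holds, so Q34 follows (R3). From Q34, R6 gives S34. S34 and Q33 hold, so P8 follows (R4). [3 rule applications]
Q34 needs fewer.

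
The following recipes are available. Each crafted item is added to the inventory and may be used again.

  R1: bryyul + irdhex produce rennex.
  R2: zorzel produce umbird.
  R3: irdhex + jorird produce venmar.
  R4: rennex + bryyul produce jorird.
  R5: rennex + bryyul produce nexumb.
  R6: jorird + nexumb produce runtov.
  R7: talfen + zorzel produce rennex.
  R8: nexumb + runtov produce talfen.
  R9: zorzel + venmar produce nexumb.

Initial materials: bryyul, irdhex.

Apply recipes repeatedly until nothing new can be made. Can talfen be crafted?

Yes

Using R1, bryyul and irdhex make rennex.
Using R4, rennex and bryyul make jorird.
rennex + bryyul → nexumb (R5).
Using R6, jorird and nexumb make runtov.
nexumb + runtov → talfen (R8).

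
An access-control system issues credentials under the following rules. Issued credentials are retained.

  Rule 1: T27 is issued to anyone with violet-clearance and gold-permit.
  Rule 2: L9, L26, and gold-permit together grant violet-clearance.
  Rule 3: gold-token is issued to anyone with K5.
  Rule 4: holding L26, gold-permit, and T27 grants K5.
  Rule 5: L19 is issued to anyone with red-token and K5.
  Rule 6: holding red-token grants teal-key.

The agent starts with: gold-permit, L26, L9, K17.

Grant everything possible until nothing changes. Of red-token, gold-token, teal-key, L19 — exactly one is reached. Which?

Holding L9, L26, and gold-permit grants violet-clearance (Rule 2).
Holding violet-clearance and gold-permit grants T27 (Rule 1).
Holding L26, gold-permit, and T27 grants K5 (Rule 4).
Holding K5 grants gold-token (Rule 3).
L19 would need red-token and K5 (Rule 5), but red-token is never granted. teal-key would need red-token (Rule 6), but red-token is never granted. No rule produces red-token, and it is not given.

gold-token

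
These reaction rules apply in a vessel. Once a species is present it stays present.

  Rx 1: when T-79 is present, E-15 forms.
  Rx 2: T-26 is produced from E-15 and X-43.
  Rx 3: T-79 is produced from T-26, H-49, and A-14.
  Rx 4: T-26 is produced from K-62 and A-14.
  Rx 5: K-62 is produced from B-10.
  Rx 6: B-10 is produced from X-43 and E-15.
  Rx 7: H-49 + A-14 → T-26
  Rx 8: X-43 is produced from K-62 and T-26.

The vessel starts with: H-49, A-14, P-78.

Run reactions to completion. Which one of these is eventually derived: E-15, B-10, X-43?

H-49 and A-14 present → T-26 forms (Rx 7).
T-26, H-49, and A-14 present → T-79 forms (Rx 3).
T-79 present → E-15 forms (Rx 1).
X-43 would need K-62 and T-26 (Rx 8), but K-62 never forms. B-10 would need X-43 and E-15 (Rx 6), but X-43 never forms.

E-15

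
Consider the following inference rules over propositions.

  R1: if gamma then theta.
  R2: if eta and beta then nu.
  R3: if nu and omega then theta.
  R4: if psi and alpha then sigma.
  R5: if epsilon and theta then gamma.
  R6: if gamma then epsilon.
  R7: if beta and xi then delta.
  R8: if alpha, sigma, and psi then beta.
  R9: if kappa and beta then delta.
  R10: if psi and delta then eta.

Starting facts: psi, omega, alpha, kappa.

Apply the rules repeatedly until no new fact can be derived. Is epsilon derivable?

epsilon would need gamma (R6), but gamma is never established.

No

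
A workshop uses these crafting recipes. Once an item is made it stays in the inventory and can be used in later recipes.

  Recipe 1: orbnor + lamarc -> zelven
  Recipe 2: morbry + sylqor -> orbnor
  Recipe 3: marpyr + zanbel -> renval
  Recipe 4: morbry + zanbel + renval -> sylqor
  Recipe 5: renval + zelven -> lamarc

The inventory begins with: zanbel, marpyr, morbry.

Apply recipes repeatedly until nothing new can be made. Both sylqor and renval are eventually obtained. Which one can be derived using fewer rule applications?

renval

renval: Using Recipe 3, marpyr and zanbel make renval. [1 rule application]
sylqor: Using Recipe 3, marpyr and zanbel make renval. morbry + zanbel + renval -> sylqor (Recipe 4). [2 rule applications]
renval needs fewer.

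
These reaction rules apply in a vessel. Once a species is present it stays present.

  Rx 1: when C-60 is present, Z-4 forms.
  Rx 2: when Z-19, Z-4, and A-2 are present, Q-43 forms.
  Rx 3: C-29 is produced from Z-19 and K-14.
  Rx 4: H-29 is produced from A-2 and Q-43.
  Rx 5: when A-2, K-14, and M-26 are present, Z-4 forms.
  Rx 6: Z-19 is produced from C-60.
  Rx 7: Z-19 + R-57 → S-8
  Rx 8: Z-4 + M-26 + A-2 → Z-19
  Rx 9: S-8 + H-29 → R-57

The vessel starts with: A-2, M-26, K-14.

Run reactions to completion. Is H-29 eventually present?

Yes

A-2, K-14, and M-26 present → Z-4 forms (Rx 5).
Z-4, M-26, and A-2 present → Z-19 forms (Rx 8).
Z-19, Z-4, and A-2 present → Q-43 forms (Rx 2).
A-2 and Q-43 present → H-29 forms (Rx 4).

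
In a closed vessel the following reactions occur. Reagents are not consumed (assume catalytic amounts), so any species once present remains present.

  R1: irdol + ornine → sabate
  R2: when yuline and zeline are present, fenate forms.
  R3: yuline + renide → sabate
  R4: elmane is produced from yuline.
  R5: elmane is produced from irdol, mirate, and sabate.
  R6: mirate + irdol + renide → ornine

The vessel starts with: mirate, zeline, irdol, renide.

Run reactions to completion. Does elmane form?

mirate, irdol, and renide present → ornine forms (R6).
irdol and ornine present → sabate forms (R1).
irdol, mirate, and sabate present → elmane forms (R5).

Yes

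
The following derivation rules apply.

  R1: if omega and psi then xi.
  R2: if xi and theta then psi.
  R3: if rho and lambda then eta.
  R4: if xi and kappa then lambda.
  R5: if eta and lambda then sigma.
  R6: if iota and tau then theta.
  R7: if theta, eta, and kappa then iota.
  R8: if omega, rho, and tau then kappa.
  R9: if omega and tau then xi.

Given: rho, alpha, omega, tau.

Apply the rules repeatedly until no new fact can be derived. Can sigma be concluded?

Yes

From omega, rho, and tau, R8 gives kappa.
omega and tau hold, so xi follows (R9).
From xi and kappa, R4 gives lambda.
rho and lambda hold, so eta follows (R3).
From eta and lambda, R5 gives sigma.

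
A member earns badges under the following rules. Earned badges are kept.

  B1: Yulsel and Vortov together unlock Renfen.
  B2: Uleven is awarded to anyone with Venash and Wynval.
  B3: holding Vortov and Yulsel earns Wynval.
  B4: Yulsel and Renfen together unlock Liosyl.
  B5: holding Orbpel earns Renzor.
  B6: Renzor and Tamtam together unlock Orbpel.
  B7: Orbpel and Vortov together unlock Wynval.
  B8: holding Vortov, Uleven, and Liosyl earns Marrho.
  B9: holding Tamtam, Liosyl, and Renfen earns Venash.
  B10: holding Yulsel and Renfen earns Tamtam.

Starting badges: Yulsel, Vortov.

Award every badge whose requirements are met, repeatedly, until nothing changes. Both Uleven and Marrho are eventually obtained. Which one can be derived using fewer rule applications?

Uleven: With Vortov and Yulsel, Wynval is earned (B3). With Yulsel and Vortov, Renfen is earned (B1). With Yulsel and Renfen, Tamtam is earned (B10). With Yulsel and Renfen, Liosyl is earned (B4). With Tamtam, Liosyl, and Renfen, Venash is earned (B9). With Venash and Wynval, Uleven is earned (B2). [6 rule applications]
Marrho: With Vortov and Yulsel, Wynval is earned (B3). With Yulsel and Vortov, Renfen is earned (B1). With Yulsel and Renfen, Tamtam is earned (B10). With Yulsel and Renfen, Liosyl is earned (B4). With Tamtam, Liosyl, and Renfen, Venash is earned (B9). With Venash and Wynval, Uleven is earned (B2). With Vortov, Uleven, and Liosyl, Marrho is earned (B8). [7 rule applications]
Uleven needs fewer.

Uleven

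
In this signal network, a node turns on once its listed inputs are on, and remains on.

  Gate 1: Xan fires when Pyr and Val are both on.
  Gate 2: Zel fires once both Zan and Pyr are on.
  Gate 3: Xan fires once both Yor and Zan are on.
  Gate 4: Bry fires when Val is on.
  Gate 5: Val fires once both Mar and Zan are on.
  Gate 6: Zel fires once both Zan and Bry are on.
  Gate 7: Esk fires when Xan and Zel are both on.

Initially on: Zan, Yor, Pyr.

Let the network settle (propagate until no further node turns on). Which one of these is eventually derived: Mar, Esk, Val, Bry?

Esk

Zan and Pyr are on, so Zel fires (Gate 2).
Yor and Zan are on, so Xan fires (Gate 3).
Xan and Zel are on, so Esk fires (Gate 7).
Val would need Mar and Zan (Gate 5), but Mar never turns on. Bry would need Val (Gate 4), but Val never turns on. No rule produces Mar, and it is not given.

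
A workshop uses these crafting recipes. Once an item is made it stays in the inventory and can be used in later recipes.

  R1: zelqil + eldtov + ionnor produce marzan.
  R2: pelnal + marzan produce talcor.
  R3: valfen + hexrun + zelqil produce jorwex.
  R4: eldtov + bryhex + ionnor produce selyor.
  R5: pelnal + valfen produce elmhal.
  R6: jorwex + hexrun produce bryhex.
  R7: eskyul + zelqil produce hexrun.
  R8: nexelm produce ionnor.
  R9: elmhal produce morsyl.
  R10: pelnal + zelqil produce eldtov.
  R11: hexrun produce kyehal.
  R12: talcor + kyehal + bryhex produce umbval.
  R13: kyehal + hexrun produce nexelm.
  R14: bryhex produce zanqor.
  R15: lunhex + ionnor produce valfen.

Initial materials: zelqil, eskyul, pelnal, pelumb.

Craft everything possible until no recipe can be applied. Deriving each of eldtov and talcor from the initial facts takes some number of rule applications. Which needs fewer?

eldtov: pelnal + zelqil → eldtov (R10). [1 rule application]
talcor: eskyul + zelqil → hexrun (R7). Using R10, pelnal and zelqil make eldtov. Using R11, hexrun makes kyehal. kyehal + hexrun → nexelm (R13). nexelm → ionnor (R8). zelqil + eldtov + ionnor → marzan (R1). pelnal + marzan → talcor (R2). [7 rule applications]
eldtov needs fewer.

eldtov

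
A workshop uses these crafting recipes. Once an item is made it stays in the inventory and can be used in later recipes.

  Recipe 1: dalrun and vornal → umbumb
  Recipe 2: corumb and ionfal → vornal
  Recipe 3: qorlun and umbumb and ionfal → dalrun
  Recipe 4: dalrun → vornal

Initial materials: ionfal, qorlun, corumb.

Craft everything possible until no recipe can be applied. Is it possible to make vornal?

Yes

Using Recipe 2, corumb and ionfal make vornal.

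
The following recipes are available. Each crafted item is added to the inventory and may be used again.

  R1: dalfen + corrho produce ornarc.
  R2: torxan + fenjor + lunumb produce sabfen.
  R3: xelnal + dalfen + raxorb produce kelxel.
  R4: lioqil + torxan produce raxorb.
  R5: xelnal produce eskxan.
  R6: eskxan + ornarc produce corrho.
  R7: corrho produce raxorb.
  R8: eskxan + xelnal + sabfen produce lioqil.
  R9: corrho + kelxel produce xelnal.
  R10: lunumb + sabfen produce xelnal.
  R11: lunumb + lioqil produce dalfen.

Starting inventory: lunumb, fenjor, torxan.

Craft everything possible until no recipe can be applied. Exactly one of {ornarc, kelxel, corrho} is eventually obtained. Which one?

kelxel

Using R2, torxan, fenjor, and lunumb make sabfen.
lunumb + sabfen → xelnal (R10).
Using R5, xelnal makes eskxan.
Using R8, eskxan, xelnal, and sabfen make lioqil.
lioqil + torxan → raxorb (R4).
Using R11, lunumb and lioqil make dalfen.
Using R3, xelnal, dalfen, and raxorb make kelxel.
ornarc would need dalfen and corrho (R1), but corrho is never obtained. corrho would need eskxan and ornarc (R6), but ornarc is never obtained.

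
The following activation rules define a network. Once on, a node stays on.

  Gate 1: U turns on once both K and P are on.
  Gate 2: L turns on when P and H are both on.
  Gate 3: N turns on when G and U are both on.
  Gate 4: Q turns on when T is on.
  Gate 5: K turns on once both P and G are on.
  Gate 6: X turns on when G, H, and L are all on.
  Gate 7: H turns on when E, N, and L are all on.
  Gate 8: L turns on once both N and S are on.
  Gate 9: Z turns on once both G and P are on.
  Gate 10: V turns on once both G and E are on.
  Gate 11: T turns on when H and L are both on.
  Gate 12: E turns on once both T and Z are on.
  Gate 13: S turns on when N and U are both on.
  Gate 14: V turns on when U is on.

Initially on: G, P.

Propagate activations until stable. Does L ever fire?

Yes

Gate 5: P and G on → K on.
Gate 1: K and P on → U on.
Gate 3: G and U on → N on.
N and U are on, so S turns on (Gate 13).
N and S are on, so L turns on (Gate 8).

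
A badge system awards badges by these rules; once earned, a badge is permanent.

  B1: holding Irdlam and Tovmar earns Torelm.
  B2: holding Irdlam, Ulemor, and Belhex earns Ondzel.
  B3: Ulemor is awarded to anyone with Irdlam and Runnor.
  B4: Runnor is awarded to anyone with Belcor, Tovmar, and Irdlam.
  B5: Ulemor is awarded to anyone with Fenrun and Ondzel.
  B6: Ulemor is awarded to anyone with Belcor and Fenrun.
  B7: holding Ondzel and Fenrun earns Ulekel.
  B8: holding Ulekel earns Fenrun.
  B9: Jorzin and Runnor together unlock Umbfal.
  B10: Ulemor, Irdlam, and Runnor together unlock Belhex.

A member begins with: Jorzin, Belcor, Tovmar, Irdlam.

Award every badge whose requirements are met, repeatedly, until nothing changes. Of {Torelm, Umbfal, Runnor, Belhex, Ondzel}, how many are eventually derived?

With Irdlam and Tovmar, Torelm is earned (B1).
With Belcor, Tovmar, and Irdlam, Runnor is earned (B4).
With Jorzin and Runnor, Umbfal is earned (B9).
With Irdlam and Runnor, Ulemor is earned (B3).
With Ulemor, Irdlam, and Runnor, Belhex is earned (B10).
With Irdlam, Ulemor, and Belhex, Ondzel is earned (B2).
Torelm: reached.
Umbfal: reached.
Runnor: reached.
Belhex: reached.
Ondzel: reached.
All 5 are reached.

5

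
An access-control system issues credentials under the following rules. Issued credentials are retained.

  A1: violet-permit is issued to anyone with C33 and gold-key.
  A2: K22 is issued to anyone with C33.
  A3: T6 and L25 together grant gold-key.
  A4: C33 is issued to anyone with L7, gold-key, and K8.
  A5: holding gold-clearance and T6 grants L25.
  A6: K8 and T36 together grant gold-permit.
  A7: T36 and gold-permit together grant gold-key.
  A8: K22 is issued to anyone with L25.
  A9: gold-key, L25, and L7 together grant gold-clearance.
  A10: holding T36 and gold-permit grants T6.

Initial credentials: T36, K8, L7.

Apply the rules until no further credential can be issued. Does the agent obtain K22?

Yes

Holding K8 and T36 grants gold-permit (A6).
Holding T36 and gold-permit grants gold-key (A7).
Holding L7, gold-key, and K8 grants C33 (A4).
Holding C33 grants K22 (A2).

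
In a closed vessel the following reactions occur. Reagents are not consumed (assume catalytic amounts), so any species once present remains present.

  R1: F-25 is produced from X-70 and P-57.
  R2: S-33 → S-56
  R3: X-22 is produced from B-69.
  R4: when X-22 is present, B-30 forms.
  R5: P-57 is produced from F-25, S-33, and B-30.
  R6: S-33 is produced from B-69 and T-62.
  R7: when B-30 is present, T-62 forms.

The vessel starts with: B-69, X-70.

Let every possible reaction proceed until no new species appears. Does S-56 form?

Yes

B-69 present → X-22 forms (R3).
X-22 present → B-30 forms (R4).
B-30 present → T-62 forms (R7).
B-69 and T-62 present → S-33 forms (R6).
S-33 present → S-56 forms (R2).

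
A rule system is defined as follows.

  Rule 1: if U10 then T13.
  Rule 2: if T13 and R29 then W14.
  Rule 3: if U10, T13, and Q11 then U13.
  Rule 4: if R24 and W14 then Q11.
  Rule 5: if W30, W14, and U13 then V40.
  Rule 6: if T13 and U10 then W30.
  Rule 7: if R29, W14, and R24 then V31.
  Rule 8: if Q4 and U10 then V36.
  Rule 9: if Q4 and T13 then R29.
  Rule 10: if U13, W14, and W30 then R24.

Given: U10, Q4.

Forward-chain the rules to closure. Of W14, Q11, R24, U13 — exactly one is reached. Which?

U10 holds, so T13 follows (Rule 1).
From Q4 and T13, Rule 9 gives R29.
From T13 and R29, Rule 2 gives W14.
U13 would need U10, T13, and Q11 (Rule 3), but Q11 is never established. Q11 would need R24 and W14 (Rule 4), but R24 is never established. R24 would need U13, W14, and W30 (Rule 10), but U13 is never established.

W14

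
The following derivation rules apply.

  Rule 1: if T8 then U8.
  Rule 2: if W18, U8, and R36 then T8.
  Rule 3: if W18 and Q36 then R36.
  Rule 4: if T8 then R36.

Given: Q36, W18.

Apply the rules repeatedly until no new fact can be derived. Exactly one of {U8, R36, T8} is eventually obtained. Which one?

W18 and Q36 hold, so R36 follows (Rule 3).
U8 would need T8 (Rule 1), but T8 is never established. T8 would need W18, U8, and R36 (Rule 2), but U8 is never established.

R36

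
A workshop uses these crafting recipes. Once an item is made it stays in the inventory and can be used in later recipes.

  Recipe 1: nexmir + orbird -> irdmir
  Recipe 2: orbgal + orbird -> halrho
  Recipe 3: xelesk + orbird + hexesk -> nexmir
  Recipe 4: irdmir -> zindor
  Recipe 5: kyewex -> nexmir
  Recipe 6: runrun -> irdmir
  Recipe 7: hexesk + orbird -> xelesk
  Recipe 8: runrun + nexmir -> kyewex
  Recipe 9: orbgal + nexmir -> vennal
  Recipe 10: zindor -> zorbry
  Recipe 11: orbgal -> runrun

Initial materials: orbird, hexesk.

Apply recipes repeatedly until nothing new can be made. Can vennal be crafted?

No

vennal would need orbgal and nexmir (Recipe 9), but orbgal is never obtained.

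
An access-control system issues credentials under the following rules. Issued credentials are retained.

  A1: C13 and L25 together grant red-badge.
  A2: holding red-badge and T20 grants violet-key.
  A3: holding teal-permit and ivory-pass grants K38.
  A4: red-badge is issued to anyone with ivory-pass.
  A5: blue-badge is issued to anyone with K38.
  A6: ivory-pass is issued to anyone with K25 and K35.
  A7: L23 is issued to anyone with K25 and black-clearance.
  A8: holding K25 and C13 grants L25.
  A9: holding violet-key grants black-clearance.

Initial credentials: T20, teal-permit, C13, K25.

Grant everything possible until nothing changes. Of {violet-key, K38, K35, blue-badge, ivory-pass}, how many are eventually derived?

1

Holding K25 and C13 grants L25 (A8).
Holding C13 and L25 grants red-badge (A1).
Holding red-badge and T20 grants violet-key (A2).
violet-key: reached.
K38 would need teal-permit and ivory-pass (A3), but ivory-pass is never granted.
No rule produces K35, and it is not given.
blue-badge would need K38 (A5), but K38 is never granted.
ivory-pass would need K25 and K35 (A6), but K35 is never granted.
Reached: violet-key — 1 of the 5.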